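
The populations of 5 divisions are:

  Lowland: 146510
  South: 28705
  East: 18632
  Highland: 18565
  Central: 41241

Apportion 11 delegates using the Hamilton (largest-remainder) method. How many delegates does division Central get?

Total 253653; standard divisor 253653/11 ≈ 23059.364.
Standard quotas: Lowland 6.3536, South 1.2448, East 0.8080, Highland 0.8051, Central 1.7885.
Lower quotas: Lowland 6, South 1, East 0, Highland 0, Central 1 (sum 8, leaving 3 seats).
Remainders in descending order: East 0.8080, Highland 0.8051, Central 0.7885, Lowland 0.3536, South 0.2448.
Largest remainders: East, Highland, Central receive the extra seats.
Central receives 2.

2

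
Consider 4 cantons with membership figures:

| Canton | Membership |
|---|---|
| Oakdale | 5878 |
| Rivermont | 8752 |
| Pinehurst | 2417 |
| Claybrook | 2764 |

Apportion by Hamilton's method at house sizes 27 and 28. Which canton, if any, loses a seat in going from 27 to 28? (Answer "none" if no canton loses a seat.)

At 27 seats: Oakdale 8, Rivermont 12, Pinehurst 3, Claybrook 4.
At 28 seats: Oakdale 8, Rivermont 12, Pinehurst 4, Claybrook 4.
No canton's allocation decreased.

none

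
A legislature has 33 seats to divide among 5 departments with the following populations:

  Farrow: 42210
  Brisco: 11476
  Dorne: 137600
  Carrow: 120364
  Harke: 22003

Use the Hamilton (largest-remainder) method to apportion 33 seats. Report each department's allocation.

Farrow=4; Brisco=1; Dorne=14; Carrow=12; Harke=2

Standard divisor: 333653 ÷ 33 ≈ 10110.697.
Standard quotas: Farrow 4.1748, Brisco 1.1350, Dorne 13.6093, Carrow 11.9046, Harke 2.1762.
Lower quotas: Farrow 4, Brisco 1, Dorne 13, Carrow 11, Harke 2 (sum 31, leaving 2 seats).
Remainders in descending order: Carrow 0.9046, Dorne 0.6093, Harke 0.1762, Farrow 0.1748, Brisco 0.1350.
The surplus seats go to Carrow, Dorne.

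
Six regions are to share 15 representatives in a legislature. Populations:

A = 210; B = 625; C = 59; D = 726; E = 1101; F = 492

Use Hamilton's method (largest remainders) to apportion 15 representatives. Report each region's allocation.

The standard divisor is 3213/15 ≈ 214.2.
Standard quotas: A 0.980, B 2.918, C 0.275, D 3.389, E 5.140, F 2.297.
Lower quotas: A 0, B 2, C 0, D 3, E 5, F 2 (sum 12, leaving 3 seats).
Remainders in descending order: A 0.980, B 0.918, D 0.389, F 0.297, C 0.275, E 0.140.
Largest remainders: A, B, D receive the extra seats.

A 1; B 3; C 0; D 4; E 5; F 2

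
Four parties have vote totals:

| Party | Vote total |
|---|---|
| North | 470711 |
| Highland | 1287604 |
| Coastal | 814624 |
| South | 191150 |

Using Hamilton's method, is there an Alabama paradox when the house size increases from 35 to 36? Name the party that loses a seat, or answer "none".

At 35 seats: North 6, Highland 16, Coastal 10, South 3.
At 36 seats: North 6, Highland 17, Coastal 11, South 2.
South drops from 3 to 2.

South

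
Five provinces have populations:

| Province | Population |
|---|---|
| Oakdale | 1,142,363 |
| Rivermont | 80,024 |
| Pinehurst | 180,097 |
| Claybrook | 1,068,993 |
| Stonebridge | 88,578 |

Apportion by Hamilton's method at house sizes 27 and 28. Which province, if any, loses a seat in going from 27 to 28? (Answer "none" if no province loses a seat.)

none

At 27 seats: Oakdale 12, Rivermont 1, Pinehurst 2, Claybrook 11, Stonebridge 1.
At 28 seats: Oakdale 12, Rivermont 1, Pinehurst 2, Claybrook 12, Stonebridge 1.
No province's allocation decreased.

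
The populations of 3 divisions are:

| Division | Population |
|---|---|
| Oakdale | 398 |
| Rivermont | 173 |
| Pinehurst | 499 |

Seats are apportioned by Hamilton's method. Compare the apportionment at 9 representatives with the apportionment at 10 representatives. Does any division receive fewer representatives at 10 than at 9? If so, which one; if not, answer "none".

Rivermont

At 9 seats: Oakdale 3, Rivermont 2, Pinehurst 4.
At 10 seats: Oakdale 4, Rivermont 1, Pinehurst 5.
Rivermont drops from 2 to 1.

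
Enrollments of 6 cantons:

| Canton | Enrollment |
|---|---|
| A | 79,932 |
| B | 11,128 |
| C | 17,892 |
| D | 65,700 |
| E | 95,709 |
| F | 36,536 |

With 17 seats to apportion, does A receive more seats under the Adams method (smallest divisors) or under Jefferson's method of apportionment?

Jefferson

Adams: A 4, B 1, C 1, D 4, E 5, F 2.
Jefferson: A 5, B 0, C 1, D 4, E 5, F 2.
A gets 4 under Adams and 5 under Jefferson.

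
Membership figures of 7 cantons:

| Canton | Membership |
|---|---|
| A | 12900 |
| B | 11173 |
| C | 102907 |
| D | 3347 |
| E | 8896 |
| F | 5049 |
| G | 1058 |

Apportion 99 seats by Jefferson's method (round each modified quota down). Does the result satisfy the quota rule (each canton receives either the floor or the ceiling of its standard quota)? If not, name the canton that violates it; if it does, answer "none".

Standard quotas: A 8.788, B 7.611, C 70.101, D 2.280, E 6.060, F 3.439, G 0.721.
Jefferson allocation: A 9, B 7, C 72, D 2, E 6, F 3, G 0.
C has quota 70.101 (lower 70, upper 71) but receives 72 — outside the quota interval.

C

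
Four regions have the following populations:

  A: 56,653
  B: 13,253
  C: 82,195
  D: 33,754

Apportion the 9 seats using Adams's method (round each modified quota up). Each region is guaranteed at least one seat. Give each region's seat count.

A=3, B=1, C=3, D=2

Standard divisor 185855/9 ≈ 20650.556; standard quotas: A 2.743, B 0.642, C 3.980, D 1.635.
Rounding up gives 3, 1, 4, 2 = 10 seats, so the divisor must be adjusted.
With modified divisor 27900: modified quotas A 2.031, B 0.475, C 2.946, D 1.210.
Rounding up: A 3, B 1, C 3, D 2 (total 9).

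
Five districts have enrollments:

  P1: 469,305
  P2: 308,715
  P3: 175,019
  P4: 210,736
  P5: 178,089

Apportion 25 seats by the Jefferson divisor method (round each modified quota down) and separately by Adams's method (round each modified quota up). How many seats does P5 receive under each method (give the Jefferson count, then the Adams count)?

3 and 4

Jefferson: P1 9, P2 6, P3 3, P4 4, P5 3.
Adams: P1 8, P2 6, P3 3, P4 4, P5 4.
P5 gets 3 under Jefferson and 4 under Adams.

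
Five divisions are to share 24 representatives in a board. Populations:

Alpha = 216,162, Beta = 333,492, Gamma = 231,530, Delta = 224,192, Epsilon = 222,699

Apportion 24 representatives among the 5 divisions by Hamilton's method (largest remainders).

Total 1228075; standard divisor 1228075/24 ≈ 51169.792.
Standard quotas: Alpha 4.2244, Beta 6.5174, Gamma 4.5247, Delta 4.3813, Epsilon 4.3522.
Lower quotas: Alpha 4, Beta 6, Gamma 4, Delta 4, Epsilon 4 (sum 22, leaving 2 seats).
Remainders in descending order: Gamma 0.5247, Beta 0.5174, Delta 0.3813, Epsilon 0.3522, Alpha 0.2244.
Largest remainders: Gamma, Beta receive the extra seats.

Alpha 4, Beta 7, Gamma 5, Delta 4, Epsilon 4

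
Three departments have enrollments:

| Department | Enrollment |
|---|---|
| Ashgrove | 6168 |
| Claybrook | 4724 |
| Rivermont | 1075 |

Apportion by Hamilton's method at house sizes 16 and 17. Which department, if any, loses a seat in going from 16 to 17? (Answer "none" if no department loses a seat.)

Rivermont

At 16 seats: Ashgrove 8, Claybrook 6, Rivermont 2.
At 17 seats: Ashgrove 9, Claybrook 7, Rivermont 1.
Rivermont drops from 2 to 1.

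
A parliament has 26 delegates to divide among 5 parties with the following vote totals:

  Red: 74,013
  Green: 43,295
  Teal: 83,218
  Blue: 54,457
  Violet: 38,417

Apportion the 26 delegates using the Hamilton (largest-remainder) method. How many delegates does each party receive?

Standard divisor: 293400 ÷ 26 ≈ 11284.615.
Standard quotas: Red 6.5588, Green 3.8366, Teal 7.3745, Blue 4.8258, Violet 3.4044.
Lower quotas: Red 6, Green 3, Teal 7, Blue 4, Violet 3 (sum 23, leaving 3 seats).
Remainders in descending order: Green 0.8366, Blue 0.8258, Red 0.5588, Violet 0.4044, Teal 0.3745.
Largest remainders: Green, Blue, Red receive the extra seats.

Red=7, Green=4, Teal=7, Blue=5, Violet=3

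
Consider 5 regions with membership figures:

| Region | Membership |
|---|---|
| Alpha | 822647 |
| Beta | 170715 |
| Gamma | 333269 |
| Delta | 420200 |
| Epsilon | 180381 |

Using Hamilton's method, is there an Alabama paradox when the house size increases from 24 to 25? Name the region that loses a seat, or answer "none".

Epsilon

At 24 seats: Alpha 10, Beta 2, Gamma 4, Delta 5, Epsilon 3.
At 25 seats: Alpha 11, Beta 2, Gamma 4, Delta 6, Epsilon 2.
Epsilon drops from 3 to 2.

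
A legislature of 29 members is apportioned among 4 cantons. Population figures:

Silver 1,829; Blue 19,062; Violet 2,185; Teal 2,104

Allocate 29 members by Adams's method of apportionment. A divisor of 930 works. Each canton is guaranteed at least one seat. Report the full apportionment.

With modified divisor 930: modified quotas Silver 1.967, Blue 20.497, Violet 2.349, Teal 2.262.
Rounding up: Silver 2, Blue 21, Violet 3, Teal 3 (total 29).

Silver 2, Blue 21, Violet 3, Teal 3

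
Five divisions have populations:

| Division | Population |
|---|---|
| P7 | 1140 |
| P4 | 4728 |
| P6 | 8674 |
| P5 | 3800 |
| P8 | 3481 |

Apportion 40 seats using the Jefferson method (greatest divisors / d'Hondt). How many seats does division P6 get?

Standard divisor 21823/40 ≈ 545.575; standard quotas: P7 2.090, P4 8.666, P6 15.899, P5 6.965, P8 6.380.
Rounding down gives 2, 8, 15, 6, 6 = 37 seats, so the divisor must be adjusted.
With modified divisor 520: modified quotas P7 2.192, P4 9.092, P6 16.681, P5 7.308, P8 6.694.
Rounding down: P7 2, P4 9, P6 16, P5 7, P8 6 (total 40).
P6 receives 16.

16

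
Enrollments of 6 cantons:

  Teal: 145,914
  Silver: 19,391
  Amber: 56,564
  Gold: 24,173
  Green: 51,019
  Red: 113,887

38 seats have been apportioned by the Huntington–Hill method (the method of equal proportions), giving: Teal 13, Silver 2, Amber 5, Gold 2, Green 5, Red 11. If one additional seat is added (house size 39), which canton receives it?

Priority for the next seat is population ÷ (√(s·(s+1))).
Priorities: Teal 10815.865, Silver 7916.343, Amber 10327.126, Gold 9868.586, Green 9314.752, Red 9912.591.
Highest priority: Teal.

Teal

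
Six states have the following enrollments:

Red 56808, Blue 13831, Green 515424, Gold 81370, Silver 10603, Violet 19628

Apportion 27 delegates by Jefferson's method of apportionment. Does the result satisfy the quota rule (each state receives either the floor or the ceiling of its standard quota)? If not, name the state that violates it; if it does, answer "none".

Standard quotas: Red 2.199, Blue 0.535, Green 19.947, Gold 3.149, Silver 0.410, Violet 0.760.
Jefferson allocation: Red 2, Blue 0, Green 22, Gold 3, Silver 0, Violet 0.
Green has quota 19.947 (lower 19, upper 20) but receives 22 — outside the quota interval.

Green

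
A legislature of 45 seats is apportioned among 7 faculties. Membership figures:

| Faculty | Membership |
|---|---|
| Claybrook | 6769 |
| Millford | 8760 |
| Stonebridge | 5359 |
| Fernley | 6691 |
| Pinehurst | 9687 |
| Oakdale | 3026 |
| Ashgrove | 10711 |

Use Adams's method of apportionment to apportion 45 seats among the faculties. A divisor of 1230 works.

With modified divisor 1230: modified quotas Claybrook 5.503, Millford 7.122, Stonebridge 4.357, Fernley 5.440, Pinehurst 7.876, Oakdale 2.460, Ashgrove 8.708.
Rounding up: Claybrook 6, Millford 8, Stonebridge 5, Fernley 6, Pinehurst 8, Oakdale 3, Ashgrove 9 (total 45).

Claybrook=6; Millford=8; Stonebridge=5; Fernley=6; Pinehurst=8; Oakdale=3; Ashgrove=9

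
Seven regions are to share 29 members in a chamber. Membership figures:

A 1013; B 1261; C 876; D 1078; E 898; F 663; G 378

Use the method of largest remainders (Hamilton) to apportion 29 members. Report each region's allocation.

A 5, B 6, C 4, D 5, E 4, F 3, G 2

Total 6167; standard divisor 6167/29 ≈ 212.655.
Standard quotas: A 4.764, B 5.930, C 4.119, D 5.069, E 4.223, F 3.118, G 1.778.
Lower quotas: A 4, B 5, C 4, D 5, E 4, F 3, G 1 (sum 26, leaving 3 seats).
Remainders in descending order: B 0.930, G 0.778, A 0.764, E 0.223, C 0.119, F 0.118, D 0.069.
Largest remainders: B, G, A receive the extra seats.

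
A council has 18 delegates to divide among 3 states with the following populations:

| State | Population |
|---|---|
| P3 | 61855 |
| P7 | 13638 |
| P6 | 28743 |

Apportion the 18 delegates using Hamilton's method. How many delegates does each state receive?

P3 11; P7 2; P6 5

Standard divisor: 104236 ÷ 18 ≈ 5790.889.
Standard quotas: P3 10.6814, P7 2.3551, P6 4.9635.
Lower quotas: P3 10, P7 2, P6 4 (sum 16, leaving 2 seats).
Remainders in descending order: P6 0.9635, P3 0.6814, P7 0.3551.
Largest remainders: P6, P3 receive the extra seats.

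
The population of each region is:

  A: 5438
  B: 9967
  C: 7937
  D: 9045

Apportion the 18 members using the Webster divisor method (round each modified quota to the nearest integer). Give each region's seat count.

A 3; B 6; C 4; D 5

Standard divisor 32387/18 ≈ 1799.278; standard quotas: A 3.022, B 5.539, C 4.411, D 5.027.
Rounding to the nearest integer gives A 3, B 6, C 4, D 5 — total 18, matching the house size, so no adjustment is needed.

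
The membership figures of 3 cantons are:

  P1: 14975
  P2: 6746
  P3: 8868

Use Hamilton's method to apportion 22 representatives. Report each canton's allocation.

Total 30589; standard divisor 30589/22 ≈ 1390.409.
Standard quotas: P1 10.7702, P2 4.8518, P3 6.3780.
Lower quotas: P1 10, P2 4, P3 6 (sum 20, leaving 2 seats).
Remainders in descending order: P2 0.8518, P1 0.7702, P3 0.3780.
Largest remainders: P2, P1 receive the extra seats.

P1 11; P2 5; P3 6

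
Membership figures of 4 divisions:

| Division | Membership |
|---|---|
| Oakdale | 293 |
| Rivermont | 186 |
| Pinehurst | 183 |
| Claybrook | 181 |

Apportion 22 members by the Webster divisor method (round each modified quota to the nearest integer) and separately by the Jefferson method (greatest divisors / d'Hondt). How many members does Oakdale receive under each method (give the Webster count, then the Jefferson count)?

Webster: Oakdale 7, Rivermont 5, Pinehurst 5, Claybrook 5.
Jefferson: Oakdale 8, Rivermont 5, Pinehurst 5, Claybrook 4.
Oakdale gets 7 under Webster and 8 under Jefferson.

7 and 8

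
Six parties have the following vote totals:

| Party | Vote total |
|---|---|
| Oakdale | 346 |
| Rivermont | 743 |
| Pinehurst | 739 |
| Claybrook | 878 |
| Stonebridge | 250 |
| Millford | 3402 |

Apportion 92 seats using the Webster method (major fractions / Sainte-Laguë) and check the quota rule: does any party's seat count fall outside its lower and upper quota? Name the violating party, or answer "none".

Millford

Standard quotas: Oakdale 5.007, Rivermont 10.751, Pinehurst 10.693, Claybrook 12.705, Stonebridge 3.617, Millford 49.227.
Webster allocation: Oakdale 5, Rivermont 11, Pinehurst 11, Claybrook 13, Stonebridge 4, Millford 48.
Millford has quota 49.227 (lower 49, upper 50) but receives 48 — outside the quota interval.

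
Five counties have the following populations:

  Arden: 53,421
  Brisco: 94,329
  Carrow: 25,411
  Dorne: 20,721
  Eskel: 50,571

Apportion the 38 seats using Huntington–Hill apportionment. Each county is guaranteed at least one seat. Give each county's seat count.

Arden 8, Brisco 15, Carrow 4, Dorne 3, Eskel 8

With divisor 6403: modified quotas Arden 8.343, Brisco 14.732, Carrow 3.969, Dorne 3.236, Eskel 7.898.
Geometric-mean thresholds: Arden √(8·9)=8.485, Brisco √(14·15)=14.491, Carrow √(3·4)=3.464, Dorne √(3·4)=3.464, Eskel √(7·8)=7.483.
Each quota rounded against its threshold gives Arden 8, Brisco 15, Carrow 4, Dorne 3, Eskel 8 (total 38).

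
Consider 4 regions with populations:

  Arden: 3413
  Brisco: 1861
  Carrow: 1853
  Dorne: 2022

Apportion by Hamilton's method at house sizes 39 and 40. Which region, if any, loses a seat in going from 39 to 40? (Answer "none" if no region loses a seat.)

At 39 seats: Arden 14, Brisco 8, Carrow 8, Dorne 9.
At 40 seats: Arden 15, Brisco 8, Carrow 8, Dorne 9.
No region's allocation decreased.

none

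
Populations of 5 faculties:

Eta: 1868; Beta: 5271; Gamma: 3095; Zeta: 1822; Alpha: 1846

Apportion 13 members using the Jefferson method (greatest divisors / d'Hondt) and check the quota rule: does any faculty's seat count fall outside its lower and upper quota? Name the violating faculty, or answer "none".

Standard quotas: Eta 1.747, Beta 4.929, Gamma 2.894, Zeta 1.704, Alpha 1.726.
Jefferson allocation: Eta 2, Beta 5, Gamma 3, Zeta 1, Alpha 2.
Every allocation lies between the lower and upper quota.

none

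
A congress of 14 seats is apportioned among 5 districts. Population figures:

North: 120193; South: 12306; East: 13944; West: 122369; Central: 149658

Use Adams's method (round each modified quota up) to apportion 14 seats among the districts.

Standard divisor 418470/14 ≈ 29890.714; standard quotas: North 4.021, South 0.412, East 0.466, West 4.094, Central 5.007.
Rounding up gives 5, 1, 1, 5, 6 = 18 seats, so the divisor must be adjusted.
With modified divisor 38700: modified quotas North 3.106, South 0.318, East 0.360, West 3.162, Central 3.867.
Rounding up: North 4, South 1, East 1, West 4, Central 4 (total 14).

North 4, South 1, East 1, West 4, Central 4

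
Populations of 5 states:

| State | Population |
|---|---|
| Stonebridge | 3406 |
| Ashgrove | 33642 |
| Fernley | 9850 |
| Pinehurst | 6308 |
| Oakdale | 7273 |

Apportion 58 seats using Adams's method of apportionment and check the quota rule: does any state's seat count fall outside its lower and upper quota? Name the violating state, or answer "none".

Ashgrove

Standard quotas: Stonebridge 3.266, Ashgrove 32.263, Fernley 9.446, Pinehurst 6.049, Oakdale 6.975.
Adams allocation: Stonebridge 4, Ashgrove 31, Fernley 10, Pinehurst 6, Oakdale 7.
Ashgrove has quota 32.263 (lower 32, upper 33) but receives 31 — outside the quota interval.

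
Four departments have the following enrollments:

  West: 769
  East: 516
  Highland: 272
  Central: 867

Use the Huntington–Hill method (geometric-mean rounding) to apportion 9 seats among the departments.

West 3; East 2; Highland 1; Central 3

With divisor 282: modified quotas West 2.727, East 1.830, Highland 0.965, Central 3.074.
Geometric-mean thresholds: West √(2·3)=2.449, East √(1·2)=1.414, Highland (min 1), Central √(3·4)=3.464.
Each quota rounded against its threshold gives West 3, East 2, Highland 1, Central 3 (total 9).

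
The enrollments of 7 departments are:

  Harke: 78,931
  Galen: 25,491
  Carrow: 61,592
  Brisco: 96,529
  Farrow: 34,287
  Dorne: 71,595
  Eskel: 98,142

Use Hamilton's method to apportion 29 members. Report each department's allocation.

The standard divisor is 466567/29 ≈ 16088.517.
Standard quotas: Harke 4.9060, Galen 1.5844, Carrow 3.8283, Brisco 5.9999, Farrow 2.1311, Dorne 4.4501, Eskel 6.1001.
Lower quotas: Harke 4, Galen 1, Carrow 3, Brisco 5, Farrow 2, Dorne 4, Eskel 6 (sum 25, leaving 4 seats).
Remainders in descending order: Brisco 0.9999, Harke 0.9060, Carrow 0.8283, Galen 0.5844, Dorne 0.4501, Farrow 0.1311, Eskel 0.1001.
Largest remainders: Brisco, Harke, Carrow, Galen receive the extra seats.

Harke 5; Galen 2; Carrow 4; Brisco 6; Farrow 2; Dorne 4; Eskel 6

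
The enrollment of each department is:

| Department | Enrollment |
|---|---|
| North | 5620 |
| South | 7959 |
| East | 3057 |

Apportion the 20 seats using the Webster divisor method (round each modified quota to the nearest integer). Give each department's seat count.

North: 7, South: 9, East: 4

Standard divisor 16636/20 ≈ 831.8; standard quotas: North 6.756, South 9.568, East 3.675.
Rounding to the nearest integer gives 7, 10, 4 = 21 seats, so the divisor must be adjusted.
With modified divisor 850: modified quotas North 6.612, South 9.364, East 3.596.
Rounding to the nearest integer: North 7, South 9, East 4 (total 20).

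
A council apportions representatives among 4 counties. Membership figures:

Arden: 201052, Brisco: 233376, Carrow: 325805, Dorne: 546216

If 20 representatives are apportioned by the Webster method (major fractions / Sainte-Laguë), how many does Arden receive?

Standard divisor 1306449/20 ≈ 65322.45; standard quotas: Arden 3.078, Brisco 3.573, Carrow 4.988, Dorne 8.362.
Rounding to the nearest integer gives Arden 3, Brisco 4, Carrow 5, Dorne 8 — total 20, matching the house size, so no adjustment is needed.
Arden receives 3.

3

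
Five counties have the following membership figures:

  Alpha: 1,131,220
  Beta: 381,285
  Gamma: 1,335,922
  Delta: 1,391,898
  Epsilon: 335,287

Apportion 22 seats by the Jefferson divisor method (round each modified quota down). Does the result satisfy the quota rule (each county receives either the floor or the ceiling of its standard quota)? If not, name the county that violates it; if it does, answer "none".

none

Standard quotas: Alpha 5.439, Beta 1.833, Gamma 6.423, Delta 6.692, Epsilon 1.612.
Jefferson allocation: Alpha 5, Beta 2, Gamma 7, Delta 7, Epsilon 1.
Every allocation lies between the lower and upper quota.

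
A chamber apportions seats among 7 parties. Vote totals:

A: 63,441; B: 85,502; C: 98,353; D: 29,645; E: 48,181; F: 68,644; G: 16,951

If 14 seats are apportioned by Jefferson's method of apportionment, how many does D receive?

Standard divisor 410717/14 ≈ 29336.929; standard quotas: A 2.162, B 2.914, C 3.353, D 1.011, E 1.642, F 2.340, G 0.578.
Rounding down gives 2, 2, 3, 1, 1, 2, 0 = 11 seats, so the divisor must be adjusted.
With modified divisor 23500: modified quotas A 2.700, B 3.638, C 4.185, D 1.261, E 2.050, F 2.921, G 0.721.
Rounding down: A 2, B 3, C 4, D 1, E 2, F 2, G 0 (total 14).
D receives 1.

1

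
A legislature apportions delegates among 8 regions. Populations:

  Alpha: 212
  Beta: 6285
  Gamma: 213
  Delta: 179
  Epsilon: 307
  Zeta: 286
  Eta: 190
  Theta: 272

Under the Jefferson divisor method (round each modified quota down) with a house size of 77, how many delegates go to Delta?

1

Standard divisor 7944/77 ≈ 103.169; standard quotas: Alpha 2.055, Beta 60.920, Gamma 2.065, Delta 1.735, Epsilon 2.976, Zeta 2.772, Eta 1.842, Theta 2.636.
Rounding down gives 2, 60, 2, 1, 2, 2, 1, 2 = 72 seats, so the divisor must be adjusted.
With modified divisor 97: modified quotas Alpha 2.186, Beta 64.794, Gamma 2.196, Delta 1.845, Epsilon 3.165, Zeta 2.948, Eta 1.959, Theta 2.804.
Rounding down: Alpha 2, Beta 64, Gamma 2, Delta 1, Epsilon 3, Zeta 2, Eta 1, Theta 2 (total 77).
Delta receives 1.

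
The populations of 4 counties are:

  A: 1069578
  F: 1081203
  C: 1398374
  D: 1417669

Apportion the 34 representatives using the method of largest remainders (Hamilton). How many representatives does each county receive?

Total 4966824; standard divisor 4966824/34 ≈ 146083.059.
Standard quotas: A 7.3217, F 7.4013, C 9.5725, D 9.7045.
Lower quotas: A 7, F 7, C 9, D 9 (sum 32, leaving 2 seats).
Remainders in descending order: D 0.7045, C 0.5725, F 0.4013, A 0.3217.
The surplus seats go to D, C.

A 7; F 7; C 10; D 10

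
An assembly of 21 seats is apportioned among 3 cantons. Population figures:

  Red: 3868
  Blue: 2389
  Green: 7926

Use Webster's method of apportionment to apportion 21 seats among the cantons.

Red: 6, Blue: 3, Green: 12

Standard divisor 14183/21 ≈ 675.381; standard quotas: Red 5.727, Blue 3.537, Green 11.736.
Rounding to the nearest integer gives 6, 4, 12 = 22 seats, so the divisor must be adjusted.
With modified divisor 687.22: modified quotas Red 5.628, Blue 3.476, Green 11.533.
Rounding to the nearest integer: Red 6, Blue 3, Green 12 (total 21).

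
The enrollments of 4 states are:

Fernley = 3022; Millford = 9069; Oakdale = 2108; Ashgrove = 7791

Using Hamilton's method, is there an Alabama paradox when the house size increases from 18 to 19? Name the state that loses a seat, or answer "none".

Fernley

At 18 seats: Fernley 3, Millford 7, Oakdale 2, Ashgrove 6.
At 19 seats: Fernley 2, Millford 8, Oakdale 2, Ashgrove 7.
Fernley drops from 3 to 2.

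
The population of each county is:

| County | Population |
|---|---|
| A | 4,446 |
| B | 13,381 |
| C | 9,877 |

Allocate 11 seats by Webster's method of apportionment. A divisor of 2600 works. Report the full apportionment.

A 2, B 5, C 4

With modified divisor 2600: modified quotas A 1.710, B 5.147, C 3.799.
Rounding to the nearest integer: A 2, B 5, C 4 (total 11).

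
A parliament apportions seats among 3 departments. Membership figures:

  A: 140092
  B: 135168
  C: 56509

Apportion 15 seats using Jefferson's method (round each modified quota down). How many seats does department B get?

Standard divisor 331769/15 ≈ 22117.933; standard quotas: A 6.334, B 6.111, C 2.555.
Rounding down gives 6, 6, 2 = 14 seats, so the divisor must be adjusted.
With modified divisor 19700: modified quotas A 7.111, B 6.861, C 2.868.
Rounding down: A 7, B 6, C 2 (total 15).
B receives 6.

6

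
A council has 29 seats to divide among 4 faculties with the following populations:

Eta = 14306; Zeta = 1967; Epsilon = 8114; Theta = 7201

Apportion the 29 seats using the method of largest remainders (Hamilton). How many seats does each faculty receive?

Total 31588; standard divisor 31588/29 ≈ 1089.241.
Standard quotas: Eta 13.1339, Zeta 1.8058, Epsilon 7.4492, Theta 6.6110.
Lower quotas: Eta 13, Zeta 1, Epsilon 7, Theta 6 (sum 27, leaving 2 seats).
Remainders in descending order: Zeta 0.8058, Theta 0.6110, Epsilon 0.4492, Eta 0.1339.
Largest remainders: Zeta, Theta receive the extra seats.

Eta: 13; Zeta: 2; Epsilon: 7; Theta: 7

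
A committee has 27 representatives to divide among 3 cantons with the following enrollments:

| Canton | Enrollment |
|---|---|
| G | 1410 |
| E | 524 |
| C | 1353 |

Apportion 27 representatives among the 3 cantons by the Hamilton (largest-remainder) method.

The standard divisor is 3287/27 ≈ 121.741.
Standard quotas: G 11.582, E 4.304, C 11.114.
Lower quotas: G 11, E 4, C 11 (sum 26, leaving 1 seat).
Remainders in descending order: G 0.582, E 0.304, C 0.114.
Largest remainder: G receives the extra seat.

G=12; E=4; C=11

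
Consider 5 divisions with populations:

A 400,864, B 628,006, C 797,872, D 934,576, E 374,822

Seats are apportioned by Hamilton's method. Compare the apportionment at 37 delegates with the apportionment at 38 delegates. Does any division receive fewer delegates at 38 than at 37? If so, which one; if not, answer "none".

E

At 37 seats: A 5, B 7, C 9, D 11, E 5.
At 38 seats: A 5, B 8, C 10, D 11, E 4.
E drops from 5 to 4.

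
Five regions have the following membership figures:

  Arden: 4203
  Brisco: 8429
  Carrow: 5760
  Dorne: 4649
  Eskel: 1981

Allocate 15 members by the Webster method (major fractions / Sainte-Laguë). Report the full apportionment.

Arden: 3, Brisco: 5, Carrow: 3, Dorne: 3, Eskel: 1

Standard divisor 25022/15 ≈ 1668.133; standard quotas: Arden 2.520, Brisco 5.053, Carrow 3.453, Dorne 2.787, Eskel 1.188.
Rounding to the nearest integer gives Arden 3, Brisco 5, Carrow 3, Dorne 3, Eskel 1 — total 15, matching the house size, so no adjustment is needed.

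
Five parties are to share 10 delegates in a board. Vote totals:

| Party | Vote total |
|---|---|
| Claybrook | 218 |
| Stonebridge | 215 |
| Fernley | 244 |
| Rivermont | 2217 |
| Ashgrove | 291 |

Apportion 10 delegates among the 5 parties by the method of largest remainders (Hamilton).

Claybrook 1, Stonebridge 0, Fernley 1, Rivermont 7, Ashgrove 1

The standard divisor is 3185/10 ≈ 318.5.
Standard quotas: Claybrook 0.684, Stonebridge 0.675, Fernley 0.766, Rivermont 6.961, Ashgrove 0.914.
Lower quotas: Claybrook 0, Stonebridge 0, Fernley 0, Rivermont 6, Ashgrove 0 (sum 6, leaving 4 seats).
Remainders in descending order: Rivermont 0.961, Ashgrove 0.914, Fernley 0.766, Claybrook 0.684, Stonebridge 0.675.
Largest remainders: Rivermont, Ashgrove, Fernley, Claybrook receive the extra seats.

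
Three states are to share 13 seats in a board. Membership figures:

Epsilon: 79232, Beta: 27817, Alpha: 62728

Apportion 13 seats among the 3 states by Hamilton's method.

Standard divisor: 169777 ÷ 13 ≈ 13059.769.
Standard quotas: Epsilon 6.0669, Beta 2.1300, Alpha 4.8031.
Lower quotas: Epsilon 6, Beta 2, Alpha 4 (sum 12, leaving 1 seat).
Remainders in descending order: Alpha 0.8031, Beta 0.1300, Epsilon 0.0669.
The surplus seat goes to Alpha.

Epsilon 6, Beta 2, Alpha 5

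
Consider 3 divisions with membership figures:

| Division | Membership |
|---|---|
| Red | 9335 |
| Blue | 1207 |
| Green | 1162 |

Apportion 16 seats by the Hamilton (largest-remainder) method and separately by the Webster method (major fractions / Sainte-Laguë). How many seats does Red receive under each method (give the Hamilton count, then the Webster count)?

Hamilton: Red 13, Blue 2, Green 1.
Webster: Red 12, Blue 2, Green 2.
Red gets 13 under Hamilton and 12 under Webster.

13 and 12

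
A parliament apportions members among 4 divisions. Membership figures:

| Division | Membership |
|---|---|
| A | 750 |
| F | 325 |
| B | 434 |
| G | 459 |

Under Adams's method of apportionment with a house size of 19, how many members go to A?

7

Standard divisor 1968/19 ≈ 103.579; standard quotas: A 7.241, F 3.138, B 4.190, G 4.431.
Rounding up gives 8, 4, 5, 5 = 22 seats, so the divisor must be adjusted.
With modified divisor 110: modified quotas A 6.818, F 2.955, B 3.945, G 4.173.
Rounding up: A 7, F 3, B 4, G 5 (total 19).
A receives 7.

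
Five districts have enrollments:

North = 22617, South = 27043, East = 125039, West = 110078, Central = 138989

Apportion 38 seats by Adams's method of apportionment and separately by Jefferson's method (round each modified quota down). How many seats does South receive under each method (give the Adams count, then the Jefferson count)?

Adams: North 2, South 3, East 11, West 10, Central 12.
Jefferson: North 2, South 2, East 11, West 10, Central 13.
South gets 3 under Adams and 2 under Jefferson.

3 and 2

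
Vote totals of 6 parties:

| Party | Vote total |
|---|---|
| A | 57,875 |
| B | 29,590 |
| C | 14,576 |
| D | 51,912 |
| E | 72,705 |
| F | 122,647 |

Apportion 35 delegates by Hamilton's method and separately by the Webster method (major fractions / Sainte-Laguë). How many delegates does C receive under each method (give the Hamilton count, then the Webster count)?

2 and 1

Hamilton: A 6, B 3, C 2, D 5, E 7, F 12.
Webster: A 6, B 3, C 1, D 5, E 7, F 13.
C gets 2 under Hamilton and 1 under Webster.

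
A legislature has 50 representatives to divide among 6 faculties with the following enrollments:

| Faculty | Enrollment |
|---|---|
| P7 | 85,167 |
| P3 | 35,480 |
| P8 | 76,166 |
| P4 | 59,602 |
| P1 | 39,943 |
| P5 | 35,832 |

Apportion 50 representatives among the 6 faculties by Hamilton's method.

The standard divisor is 332190/50 ≈ 6643.8.
Standard quotas: P7 12.8190, P3 5.3403, P8 11.4642, P4 8.9711, P1 6.0121, P5 5.3933.
Lower quotas: P7 12, P3 5, P8 11, P4 8, P1 6, P5 5 (sum 47, leaving 3 seats).
Remainders in descending order: P4 0.9711, P7 0.8190, P8 0.4642, P5 0.3933, P3 0.3403, P1 0.0121.
Largest remainders: P4, P7, P8 receive the extra seats.

P7: 13; P3: 5; P8: 12; P4: 9; P1: 6; P5: 5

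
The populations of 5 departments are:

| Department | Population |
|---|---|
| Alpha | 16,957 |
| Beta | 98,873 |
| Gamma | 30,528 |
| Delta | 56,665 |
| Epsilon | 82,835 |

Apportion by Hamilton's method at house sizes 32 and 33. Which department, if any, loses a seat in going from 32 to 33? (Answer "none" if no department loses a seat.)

At 32 seats: Alpha 2, Beta 11, Gamma 4, Delta 6, Epsilon 9.
At 33 seats: Alpha 2, Beta 11, Gamma 3, Delta 7, Epsilon 10.
Gamma drops from 4 to 3.

Gamma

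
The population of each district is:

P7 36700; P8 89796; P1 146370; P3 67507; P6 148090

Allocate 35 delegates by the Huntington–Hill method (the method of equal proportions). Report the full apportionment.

P7: 3, P8: 6, P1: 10, P3: 5, P6: 11

With divisor 14038: modified quotas P7 2.614, P8 6.397, P1 10.427, P3 4.809, P6 10.549.
Geometric-mean thresholds: P7 √(2·3)=2.449, P8 √(6·7)=6.481, P1 √(10·11)=10.488, P3 √(4·5)=4.472, P6 √(10·11)=10.488.
Each quota rounded against its threshold gives P7 3, P8 6, P1 10, P3 5, P6 11 (total 35).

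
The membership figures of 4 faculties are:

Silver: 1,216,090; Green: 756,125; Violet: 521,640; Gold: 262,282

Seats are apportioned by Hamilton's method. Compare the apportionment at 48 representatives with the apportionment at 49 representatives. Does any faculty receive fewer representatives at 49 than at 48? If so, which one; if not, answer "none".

At 48 seats: Silver 21, Green 13, Violet 9, Gold 5.
At 49 seats: Silver 22, Green 13, Violet 9, Gold 5.
No faculty's allocation decreased.

none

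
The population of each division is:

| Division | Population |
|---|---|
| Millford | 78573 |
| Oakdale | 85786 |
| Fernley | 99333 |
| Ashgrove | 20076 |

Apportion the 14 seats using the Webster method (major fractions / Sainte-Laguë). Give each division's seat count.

Millford 4, Oakdale 4, Fernley 5, Ashgrove 1

Standard divisor 283768/14 ≈ 20269.143; standard quotas: Millford 3.876, Oakdale 4.232, Fernley 4.901, Ashgrove 0.990.
Rounding to the nearest integer gives Millford 4, Oakdale 4, Fernley 5, Ashgrove 1 — total 14, matching the house size, so no adjustment is needed.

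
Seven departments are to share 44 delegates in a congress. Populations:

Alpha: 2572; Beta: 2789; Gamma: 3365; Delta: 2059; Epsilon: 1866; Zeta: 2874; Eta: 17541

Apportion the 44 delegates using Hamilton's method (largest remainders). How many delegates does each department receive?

Alpha 3, Beta 4, Gamma 4, Delta 3, Epsilon 3, Zeta 4, Eta 23

Standard divisor: 33066 ÷ 44 ≈ 751.5.
Standard quotas: Alpha 3.4225, Beta 3.7112, Gamma 4.4777, Delta 2.7399, Epsilon 2.4830, Zeta 3.8244, Eta 23.3413.
Lower quotas: Alpha 3, Beta 3, Gamma 4, Delta 2, Epsilon 2, Zeta 3, Eta 23 (sum 40, leaving 4 seats).
Remainders in descending order: Zeta 0.8244, Delta 0.7399, Beta 0.7112, Epsilon 0.4830, Gamma 0.4777, Alpha 0.4225, Eta 0.3413.
The surplus seats go to Zeta, Delta, Beta, Epsilon.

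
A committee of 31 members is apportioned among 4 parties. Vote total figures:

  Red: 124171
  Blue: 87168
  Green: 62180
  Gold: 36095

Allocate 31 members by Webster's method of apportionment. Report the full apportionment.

Standard divisor 309614/31 ≈ 9987.548; standard quotas: Red 12.433, Blue 8.728, Green 6.226, Gold 3.614.
Rounding to the nearest integer gives Red 12, Blue 9, Green 6, Gold 4 — total 31, matching the house size, so no adjustment is needed.

Red 12; Blue 9; Green 6; Gold 4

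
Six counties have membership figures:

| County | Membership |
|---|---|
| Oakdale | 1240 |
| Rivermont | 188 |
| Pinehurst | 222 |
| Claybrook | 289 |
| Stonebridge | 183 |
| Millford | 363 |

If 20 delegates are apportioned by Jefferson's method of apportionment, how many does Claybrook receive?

2

Standard divisor 2485/20 ≈ 124.25; standard quotas: Oakdale 9.980, Rivermont 1.513, Pinehurst 1.787, Claybrook 2.326, Stonebridge 1.473, Millford 2.922.
Rounding down gives 9, 1, 1, 2, 1, 2 = 16 seats, so the divisor must be adjusted.
With modified divisor 107: modified quotas Oakdale 11.589, Rivermont 1.757, Pinehurst 2.075, Claybrook 2.701, Stonebridge 1.710, Millford 3.393.
Rounding down: Oakdale 11, Rivermont 1, Pinehurst 2, Claybrook 2, Stonebridge 1, Millford 3 (total 20).
Claybrook receives 2.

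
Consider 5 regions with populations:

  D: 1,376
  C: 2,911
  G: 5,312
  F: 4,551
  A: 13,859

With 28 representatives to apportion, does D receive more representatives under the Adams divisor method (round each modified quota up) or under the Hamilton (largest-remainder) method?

Adams: D 2, C 3, G 5, F 5, A 13.
Hamilton: D 1, C 3, G 5, F 5, A 14.
D gets 2 under Adams and 1 under Hamilton.

Adams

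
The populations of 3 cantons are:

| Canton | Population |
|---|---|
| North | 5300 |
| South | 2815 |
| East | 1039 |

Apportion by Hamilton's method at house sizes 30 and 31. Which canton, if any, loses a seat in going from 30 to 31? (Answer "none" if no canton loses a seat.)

At 30 seats: North 17, South 9, East 4.
At 31 seats: North 18, South 10, East 3.
East drops from 4 to 3.

East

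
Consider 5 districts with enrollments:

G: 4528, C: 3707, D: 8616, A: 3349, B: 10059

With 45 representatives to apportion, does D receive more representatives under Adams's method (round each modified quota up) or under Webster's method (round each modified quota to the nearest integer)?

Adams: G 7, C 6, D 12, A 5, B 15.
Webster: G 7, C 5, D 13, A 5, B 15.
D gets 12 under Adams and 13 under Webster.

Webster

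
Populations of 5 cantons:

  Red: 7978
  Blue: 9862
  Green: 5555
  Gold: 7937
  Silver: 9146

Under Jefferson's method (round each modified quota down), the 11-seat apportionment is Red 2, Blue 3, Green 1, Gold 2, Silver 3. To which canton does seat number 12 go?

Priority for the next seat is population ÷ (current seats + 1).
Priorities: Red 2659.333, Blue 2465.500, Green 2777.500, Gold 2645.667, Silver 2286.500.
Highest priority: Green.

Green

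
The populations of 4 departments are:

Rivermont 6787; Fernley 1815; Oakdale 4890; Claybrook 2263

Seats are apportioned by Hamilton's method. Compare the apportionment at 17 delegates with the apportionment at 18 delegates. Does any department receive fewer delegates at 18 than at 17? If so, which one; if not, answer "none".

At 17 seats: Rivermont 7, Fernley 2, Oakdale 5, Claybrook 3.
At 18 seats: Rivermont 8, Fernley 2, Oakdale 6, Claybrook 2.
Claybrook drops from 3 to 2.

Claybrook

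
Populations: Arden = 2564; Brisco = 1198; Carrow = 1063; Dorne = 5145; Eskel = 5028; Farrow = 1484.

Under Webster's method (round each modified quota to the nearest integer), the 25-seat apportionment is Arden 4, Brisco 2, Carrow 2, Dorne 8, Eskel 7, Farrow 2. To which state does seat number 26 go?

Eskel

Priority for the next seat is population ÷ (current seats + 0.5).
Priorities: Arden 569.778, Brisco 479.200, Carrow 425.200, Dorne 605.294, Eskel 670.400, Farrow 593.600.
Highest priority: Eskel.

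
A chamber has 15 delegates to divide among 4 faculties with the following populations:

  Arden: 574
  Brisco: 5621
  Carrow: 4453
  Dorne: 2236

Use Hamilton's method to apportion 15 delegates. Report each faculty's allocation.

Arden 1, Brisco 6, Carrow 5, Dorne 3

Standard divisor: 12884 ÷ 15 ≈ 858.933.
Standard quotas: Arden 0.6683, Brisco 6.5442, Carrow 5.1843, Dorne 2.6032.
Lower quotas: Arden 0, Brisco 6, Carrow 5, Dorne 2 (sum 13, leaving 2 seats).
Remainders in descending order: Arden 0.6683, Dorne 0.6032, Brisco 0.5442, Carrow 0.1843.
The surplus seats go to Arden, Dorne.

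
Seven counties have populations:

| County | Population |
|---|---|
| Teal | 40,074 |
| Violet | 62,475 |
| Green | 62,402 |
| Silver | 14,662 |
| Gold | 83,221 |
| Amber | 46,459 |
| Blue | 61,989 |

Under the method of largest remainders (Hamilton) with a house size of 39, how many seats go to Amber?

5

The standard divisor is 371282/39 ≈ 9520.051.
Standard quotas: Teal 4.2094, Violet 6.5625, Green 6.5548, Silver 1.5401, Gold 8.7417, Amber 4.8801, Blue 6.5114.
Lower quotas: Teal 4, Violet 6, Green 6, Silver 1, Gold 8, Amber 4, Blue 6 (sum 35, leaving 4 seats).
Remainders in descending order: Amber 0.8801, Gold 0.7417, Violet 0.5625, Green 0.5548, Silver 0.5401, Blue 0.5114, Teal 0.2094.
Largest remainders: Amber, Gold, Violet, Green receive the extra seats.
Amber receives 5.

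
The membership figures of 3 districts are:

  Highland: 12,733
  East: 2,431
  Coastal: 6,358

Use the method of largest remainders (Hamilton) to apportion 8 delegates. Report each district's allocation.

Standard divisor: 21522 ÷ 8 ≈ 2690.25.
Standard quotas: Highland 4.7330, East 0.9036, Coastal 2.3633.
Lower quotas: Highland 4, East 0, Coastal 2 (sum 6, leaving 2 seats).
Remainders in descending order: East 0.9036, Highland 0.7330, Coastal 0.3633.
Largest remainders: East, Highland receive the extra seats.

Highland=5; East=1; Coastal=2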